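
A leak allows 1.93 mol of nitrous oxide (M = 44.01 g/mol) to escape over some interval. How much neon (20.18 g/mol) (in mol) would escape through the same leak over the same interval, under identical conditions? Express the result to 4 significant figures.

2.850 mol

Since effusion rate ∝ 1/√M, rate_Ne/rate_N₂O = √(M_N₂O/M_Ne) = √(44.01/20.18) = √2.181 = 1.477.
So the amount for Ne is 1.93 × 1.477 = 2.850 mol.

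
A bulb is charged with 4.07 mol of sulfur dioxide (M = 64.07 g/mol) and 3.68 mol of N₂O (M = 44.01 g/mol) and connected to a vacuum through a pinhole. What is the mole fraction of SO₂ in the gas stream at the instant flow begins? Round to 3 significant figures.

0.478

The effusion rate of species i is ∝ p_i/√M_i ∝ n_i/√M_i.
x_SO₂(eff) = (n_SO₂/√M_SO₂) / (n_SO₂/√M_SO₂ + n_N₂O/√M_N₂O)
= (4.07/√64.07) / (4.07/√64.07 + 3.68/√44.01) = 0.5085/(0.5085 + 0.5547) = 0.478.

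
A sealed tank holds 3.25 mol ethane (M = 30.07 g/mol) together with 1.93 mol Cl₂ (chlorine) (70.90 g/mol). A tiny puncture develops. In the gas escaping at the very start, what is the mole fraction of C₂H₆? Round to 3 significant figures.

0.721

Rate_i ∝ x_i/√M_i (Graham's law weighted by mole fraction), so the effusate composition follows n_i/√M_i.
x_C₂H₆(eff) = (n_C₂H₆/√M_C₂H₆) / (n_C₂H₆/√M_C₂H₆ + n_Cl₂/√M_Cl₂)
= (3.25/√30.07) / (3.25/√30.07 + 1.93/√70.90) = 0.5927/(0.5927 + 0.2292) = 0.721.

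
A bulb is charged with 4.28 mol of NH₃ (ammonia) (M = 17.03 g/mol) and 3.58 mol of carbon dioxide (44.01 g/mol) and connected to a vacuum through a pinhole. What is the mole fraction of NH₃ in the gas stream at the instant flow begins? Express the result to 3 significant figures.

0.658

Effusion rate of each component ∝ n_i/√M_i (partial pressure × 1/√M).
So x_NH₃ in the escaping gas = (n_NH₃/√M_NH₃) / Σ(n_i/√M_i)
= (4.28/√17.03) / (4.28/√17.03 + 3.58/√44.01) = 1.037/(1.037 + 0.5396) = 0.658.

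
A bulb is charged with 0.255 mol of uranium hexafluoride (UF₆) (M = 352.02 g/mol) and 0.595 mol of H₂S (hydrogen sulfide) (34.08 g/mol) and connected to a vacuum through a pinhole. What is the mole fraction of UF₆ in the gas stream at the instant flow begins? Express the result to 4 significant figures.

Effusion rate of each component ∝ n_i/√M_i (partial pressure × 1/√M).
x_UF₆(eff) = (n_UF₆/√M_UF₆) / (n_UF₆/√M_UF₆ + n_H₂S/√M_H₂S)
= (0.255/√352.02) / (0.255/√352.02 + 0.595/√34.08) = 0.01359/(0.01359 + 0.1019) = 0.1177.

0.1177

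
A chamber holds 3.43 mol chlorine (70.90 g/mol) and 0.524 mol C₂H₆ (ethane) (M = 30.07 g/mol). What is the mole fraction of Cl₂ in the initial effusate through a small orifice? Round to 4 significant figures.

0.8100

Each component's effusion rate ∝ (its partial pressure)·(1/√M) ∝ n_i/√M_i.
So x_Cl₂ in the escaping gas = (n_Cl₂/√M_Cl₂) / Σ(n_i/√M_i)
= (3.43/√70.90) / (3.43/√70.90 + 0.524/√30.07) = 0.4074/(0.4074 + 0.09556) = 0.8100.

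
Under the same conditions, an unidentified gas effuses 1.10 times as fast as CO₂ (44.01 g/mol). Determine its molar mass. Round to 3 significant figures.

36.4 g/mol

Graham's law gives rate_X/rate_CO₂ = √(M_CO₂/M_X).
1.10 = √(44.01/M_X)
M_X = 44.01 / 1.10² = 44.01 / 1.210 = 36.4 g/mol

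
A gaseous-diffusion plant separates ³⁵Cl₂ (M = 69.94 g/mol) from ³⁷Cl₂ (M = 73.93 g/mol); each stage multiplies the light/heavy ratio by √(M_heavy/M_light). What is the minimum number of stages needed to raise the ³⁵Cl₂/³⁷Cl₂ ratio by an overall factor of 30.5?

With α = √(73.93/69.94) per stage, ln α = ½ ln(1.05705) = 0.02774.
Need α^N ≥ 30.5 ⇒ N ≥ ln(30.5) / ln α = 3.418 / 0.02774 = 123.20.
Rounding up, N = 124 stages.

124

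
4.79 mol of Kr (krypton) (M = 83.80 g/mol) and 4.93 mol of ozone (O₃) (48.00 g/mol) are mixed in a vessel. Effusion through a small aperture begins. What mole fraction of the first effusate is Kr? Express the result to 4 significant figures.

0.4237

The effusion rate of species i is ∝ p_i/√M_i ∝ n_i/√M_i.
Mole fraction of Kr in the effusate = (n_Kr/√M_Kr) / (n_Kr/√M_Kr + n_O₃/√M_O₃)
= (4.79/√83.80) / (4.79/√83.80 + 4.93/√48.00) = 0.5233/(0.5233 + 0.7116) = 0.4237.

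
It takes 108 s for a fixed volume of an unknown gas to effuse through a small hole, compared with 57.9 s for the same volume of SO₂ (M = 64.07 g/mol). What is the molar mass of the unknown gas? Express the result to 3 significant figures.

Using Graham's law: t_X/t_SO₂ = √(M_X/M_SO₂).
108/57.9 = 1.865 = √(M_X/64.07)
M_X = 64.07 × 1.865² = 64.07 × 3.479 = 223 g/mol

223 g/mol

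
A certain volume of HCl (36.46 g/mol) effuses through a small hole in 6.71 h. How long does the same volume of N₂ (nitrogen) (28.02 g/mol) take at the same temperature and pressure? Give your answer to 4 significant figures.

5.882 h

By Graham's law, t_N₂/t_HCl = √(M_N₂/M_HCl) = √(28.02/36.46) = √0.7685 = 0.8766.
So the time for N₂ is 6.71 × 0.8766 = 5.882 h.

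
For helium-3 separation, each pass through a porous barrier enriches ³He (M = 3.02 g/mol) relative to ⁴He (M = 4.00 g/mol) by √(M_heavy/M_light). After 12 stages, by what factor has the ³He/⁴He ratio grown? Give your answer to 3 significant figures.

5.40

The single-stage factor is √(M_heavy/M_light), so 12 stages give [√(4.00/3.02)]^12 = (4.00/3.02)^(12/2).
= 1.32450^6 = 5.40.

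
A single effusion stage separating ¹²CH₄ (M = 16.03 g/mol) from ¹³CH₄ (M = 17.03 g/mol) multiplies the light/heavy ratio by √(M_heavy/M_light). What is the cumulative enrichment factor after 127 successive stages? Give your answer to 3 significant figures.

46.6

Overall factor = α^127 with α = √(17.03/16.03), i.e. (17.03/16.03)^(127/2).
= 1.06238^(127/2) = 46.6.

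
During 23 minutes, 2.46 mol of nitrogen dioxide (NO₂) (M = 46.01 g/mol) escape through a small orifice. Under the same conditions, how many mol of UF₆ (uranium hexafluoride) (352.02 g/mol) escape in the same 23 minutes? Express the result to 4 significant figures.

Graham's law gives rate_UF₆/rate_NO₂ = √(M_NO₂/M_UF₆) = √(46.01/352.02) = √0.1307 = 0.3615.
So the amount for UF₆ is 2.46 × 0.3615 = 0.8894 mol.

0.8894 mol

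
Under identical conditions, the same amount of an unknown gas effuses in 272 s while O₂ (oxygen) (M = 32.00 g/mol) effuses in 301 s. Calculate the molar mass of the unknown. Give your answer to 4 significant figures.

By Graham's law, t_X/t_O₂ = √(M_X/M_O₂).
272/301 = 0.9037 = √(M_X/32.00)
M_X = 32.00 × 0.9037² = 32.00 × 0.8166 = 26.13 g/mol

26.13 g/mol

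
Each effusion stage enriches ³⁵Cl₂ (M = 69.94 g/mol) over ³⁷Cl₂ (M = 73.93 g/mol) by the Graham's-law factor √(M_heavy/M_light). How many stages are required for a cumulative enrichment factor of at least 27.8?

Single-stage factor α = √(73.93/69.94), so ln α = ½ ln(1.05705) = 0.02774.
Need α^N ≥ 27.8 ⇒ N ≥ ln(27.8) / ln α = 3.325 / 0.02774 = 119.86.
Rounding up, N = 120 stages.

120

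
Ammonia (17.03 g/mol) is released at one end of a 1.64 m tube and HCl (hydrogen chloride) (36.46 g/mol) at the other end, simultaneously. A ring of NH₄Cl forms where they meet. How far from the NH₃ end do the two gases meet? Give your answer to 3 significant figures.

0.974 m

In equal time, each gas travels a distance ∝ its rate ∝ 1/√M, so d_NH₃/d_HCl = √(M_HCl/M_NH₃) = √(36.46/17.03) = 1.463.
With d_NH₃ + d_HCl = 1.64 m, d_HCl = 1.64/(1 + 1.463) = 0.6658 m.
d_NH₃ = 1.64 − 0.6658 = 0.974 m.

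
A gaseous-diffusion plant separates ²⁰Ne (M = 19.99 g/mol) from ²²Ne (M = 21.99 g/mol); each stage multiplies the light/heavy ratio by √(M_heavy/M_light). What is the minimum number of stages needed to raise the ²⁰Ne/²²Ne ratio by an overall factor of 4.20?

31

Single-stage factor α = √(21.99/19.99), so ln α = ½ ln(1.10005) = 0.04768.
Need α^N ≥ 4.20 ⇒ N ≥ ln(4.20) / ln α = 1.435 / 0.04768 = 30.10.
Rounding up, N = 31 stages.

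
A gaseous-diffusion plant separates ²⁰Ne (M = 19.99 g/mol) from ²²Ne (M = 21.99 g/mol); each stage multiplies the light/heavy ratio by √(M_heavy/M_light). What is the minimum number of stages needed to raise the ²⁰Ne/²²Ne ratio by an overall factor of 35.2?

With α = √(21.99/19.99) per stage, ln α = ½ ln(1.10005) = 0.04768.
Need α^N ≥ 35.2 ⇒ N ≥ ln(35.2) / ln α = 3.561 / 0.04768 = 74.69.
Rounding up, N = 75 stages.

75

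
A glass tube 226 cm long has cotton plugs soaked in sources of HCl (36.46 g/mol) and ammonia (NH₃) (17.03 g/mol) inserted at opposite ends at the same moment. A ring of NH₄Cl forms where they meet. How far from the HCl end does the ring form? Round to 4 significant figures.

91.75 cm

Distances travelled in equal time are proportional to diffusion rates, so d_HCl/d_NH₃ = √(M_NH₃/M_HCl) = √(17.03/36.46) = 0.6834.
With d_HCl + d_NH₃ = 226 cm, d_NH₃ = 226/(1 + 0.6834) = 134.2 cm.
d_HCl = 226 − 134.2 = 91.75 cm.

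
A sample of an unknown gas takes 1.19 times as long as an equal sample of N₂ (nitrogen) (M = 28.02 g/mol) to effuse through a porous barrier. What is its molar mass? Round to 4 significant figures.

By Graham's law, t_X/t_N₂ = √(M_X/M_N₂).
1.19 = √(M_X/28.02)
M_X = 28.02 × 1.19² = 28.02 × 1.416 = 39.68 g/mol

39.68 g/mol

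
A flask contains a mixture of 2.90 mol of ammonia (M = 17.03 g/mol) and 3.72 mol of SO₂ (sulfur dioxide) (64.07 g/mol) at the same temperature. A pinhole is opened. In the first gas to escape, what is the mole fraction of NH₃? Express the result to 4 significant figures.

Effusion rate of each component ∝ n_i/√M_i (partial pressure × 1/√M).
Mole fraction of NH₃ in the effusate = (n_NH₃/√M_NH₃) / (n_NH₃/√M_NH₃ + n_SO₂/√M_SO₂)
= (2.90/√17.03) / (2.90/√17.03 + 3.72/√64.07) = 0.7027/(0.7027 + 0.4647) = 0.6019.

0.6019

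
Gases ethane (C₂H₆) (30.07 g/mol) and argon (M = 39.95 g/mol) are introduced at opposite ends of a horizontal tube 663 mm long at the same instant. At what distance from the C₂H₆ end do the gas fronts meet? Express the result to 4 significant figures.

355.0 mm

In equal time, each gas travels a distance ∝ its rate ∝ 1/√M, so d_C₂H₆/d_Ar = √(M_Ar/M_C₂H₆) = √(39.95/30.07) = 1.153.
With d_C₂H₆ + d_Ar = 663 mm, d_Ar = 663/(1 + 1.153) = 308.0 mm.
d_C₂H₆ = 663 − 308.0 = 355.0 mm.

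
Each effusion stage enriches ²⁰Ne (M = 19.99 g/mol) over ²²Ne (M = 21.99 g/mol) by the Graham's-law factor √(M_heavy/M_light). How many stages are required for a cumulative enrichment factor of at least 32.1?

73

Single-stage factor α = √(21.99/19.99), so ln α = ½ ln(1.10005) = 0.04768.
Need α^N ≥ 32.1 ⇒ N ≥ ln(32.1) / ln α = 3.469 / 0.04768 = 72.76.
So at least 73 stages are needed.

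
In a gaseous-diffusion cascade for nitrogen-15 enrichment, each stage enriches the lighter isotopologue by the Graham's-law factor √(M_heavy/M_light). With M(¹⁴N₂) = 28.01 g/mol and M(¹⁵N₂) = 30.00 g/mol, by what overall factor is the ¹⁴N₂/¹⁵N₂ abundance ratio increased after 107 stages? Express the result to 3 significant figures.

39.3

The single-stage factor is √(M_heavy/M_light), so 107 stages give [√(30.00/28.01)]^107 = (30.00/28.01)^(107/2).
= 1.07105^(107/2) = 39.3.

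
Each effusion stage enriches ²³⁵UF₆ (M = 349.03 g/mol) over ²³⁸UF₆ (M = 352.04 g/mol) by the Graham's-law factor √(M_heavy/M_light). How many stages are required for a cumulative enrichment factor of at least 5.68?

With α = √(352.04/349.03) per stage, ln α = ½ ln(1.00862) = 0.004293.
Need α^N ≥ 5.68 ⇒ N ≥ ln(5.68) / ln α = 1.737 / 0.004293 = 404.56.
So at least 405 stages are needed.

405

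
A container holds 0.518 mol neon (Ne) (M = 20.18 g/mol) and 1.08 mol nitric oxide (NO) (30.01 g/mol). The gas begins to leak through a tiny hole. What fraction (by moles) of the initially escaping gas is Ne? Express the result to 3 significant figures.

0.369

The effusion rate of species i is ∝ p_i/√M_i ∝ n_i/√M_i.
Mole fraction of Ne in the effusate = (n_Ne/√M_Ne) / (n_Ne/√M_Ne + n_NO/√M_NO)
= (0.518/√20.18) / (0.518/√20.18 + 1.08/√30.01) = 0.1153/(0.1153 + 0.1971) = 0.369.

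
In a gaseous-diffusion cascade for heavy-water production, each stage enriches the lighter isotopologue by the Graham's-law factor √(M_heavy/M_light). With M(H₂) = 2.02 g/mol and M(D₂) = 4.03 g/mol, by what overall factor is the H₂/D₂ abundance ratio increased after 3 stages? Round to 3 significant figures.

Each stage multiplies the ratio by α = √(4.03/2.02), so after 3 stages the overall factor is α^3 = (4.03/2.02)^(3/2).
= 1.99505^(3/2) = 2.82.

2.82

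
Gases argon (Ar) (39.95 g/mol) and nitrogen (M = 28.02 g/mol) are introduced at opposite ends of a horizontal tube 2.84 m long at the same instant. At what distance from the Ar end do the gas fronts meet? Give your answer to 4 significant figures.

Graham's law gives d_Ar/d_N₂ = rate_Ar/rate_N₂ = √(M_N₂/M_Ar) = √(28.02/39.95) = 0.8375.
With d_Ar + d_N₂ = 2.84 m, d_N₂ = 2.84/(1 + 0.8375) = 1.546 m.
d_Ar = 2.84 − 1.546 = 1.294 m.

1.294 m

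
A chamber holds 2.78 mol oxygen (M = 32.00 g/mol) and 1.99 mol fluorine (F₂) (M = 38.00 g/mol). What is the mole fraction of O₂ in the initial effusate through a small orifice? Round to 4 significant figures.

0.6035

Rate_i ∝ x_i/√M_i (Graham's law weighted by mole fraction), so the effusate composition follows n_i/√M_i.
Mole fraction of O₂ in the effusate = (n_O₂/√M_O₂) / (n_O₂/√M_O₂ + n_F₂/√M_F₂)
= (2.78/√32.00) / (2.78/√32.00 + 1.99/√38.00) = 0.4914/(0.4914 + 0.3228) = 0.6035.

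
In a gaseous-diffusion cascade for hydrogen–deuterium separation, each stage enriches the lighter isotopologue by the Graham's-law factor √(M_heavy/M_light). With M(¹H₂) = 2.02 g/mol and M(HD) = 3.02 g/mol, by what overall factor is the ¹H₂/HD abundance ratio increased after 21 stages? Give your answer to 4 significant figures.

68.22

Overall factor = α^21 with α = √(3.02/2.02), i.e. (3.02/2.02)^(21/2).
= 1.49505^(21/2) = 68.22.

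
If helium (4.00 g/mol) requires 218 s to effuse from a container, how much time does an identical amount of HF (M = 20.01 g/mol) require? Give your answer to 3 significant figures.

488 s

By Graham's law, t_HF/t_He = √(M_HF/M_He) = √(20.01/4.00) = √5.003 = 2.237.
So the time for HF is 218 × 2.237 = 488 s.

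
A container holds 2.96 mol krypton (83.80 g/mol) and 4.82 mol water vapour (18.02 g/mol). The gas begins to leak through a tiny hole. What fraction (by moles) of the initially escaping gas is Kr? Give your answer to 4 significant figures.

0.2217

Effusion rate of each component ∝ n_i/√M_i (partial pressure × 1/√M).
x_Kr(eff) = (n_Kr/√M_Kr) / (n_Kr/√M_Kr + n_H₂O/√M_H₂O)
= (2.96/√83.80) / (2.96/√83.80 + 4.82/√18.02) = 0.3233/(0.3233 + 1.135) = 0.2217.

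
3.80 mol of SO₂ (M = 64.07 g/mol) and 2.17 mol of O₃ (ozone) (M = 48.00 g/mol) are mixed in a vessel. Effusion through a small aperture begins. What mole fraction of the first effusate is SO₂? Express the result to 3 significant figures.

Effusion rate of each component ∝ n_i/√M_i (partial pressure × 1/√M).
So x_SO₂ in the escaping gas = (n_SO₂/√M_SO₂) / Σ(n_i/√M_i)
= (3.80/√64.07) / (3.80/√64.07 + 2.17/√48.00) = 0.4747/(0.4747 + 0.3132) = 0.602.

0.602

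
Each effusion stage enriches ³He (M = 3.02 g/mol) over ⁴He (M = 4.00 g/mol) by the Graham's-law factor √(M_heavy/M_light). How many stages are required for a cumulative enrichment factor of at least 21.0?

22

With α = √(4.00/3.02) per stage, ln α = ½ ln(1.32450) = 0.1405.
Need α^N ≥ 21.0 ⇒ N ≥ ln(21.0) / ln α = 3.045 / 0.1405 = 21.67.
Rounding up, N = 22 stages.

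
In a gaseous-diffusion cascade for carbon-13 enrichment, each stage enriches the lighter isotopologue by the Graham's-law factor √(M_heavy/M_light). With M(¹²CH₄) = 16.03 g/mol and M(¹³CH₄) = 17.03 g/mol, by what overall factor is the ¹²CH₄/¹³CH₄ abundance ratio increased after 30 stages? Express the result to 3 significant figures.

After 30 stages the ratio has grown by (√(17.03/16.03))^30 = (17.03/16.03)^(30/2).
= 1.06238^15 = 2.48.

2.48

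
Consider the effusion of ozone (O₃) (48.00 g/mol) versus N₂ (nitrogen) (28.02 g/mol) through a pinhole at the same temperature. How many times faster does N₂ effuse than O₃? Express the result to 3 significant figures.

Graham's law gives rate_N₂/rate_O₃ = √(M_O₃/M_N₂) = √(48.00/28.02) = √1.713 = 1.31.

1.31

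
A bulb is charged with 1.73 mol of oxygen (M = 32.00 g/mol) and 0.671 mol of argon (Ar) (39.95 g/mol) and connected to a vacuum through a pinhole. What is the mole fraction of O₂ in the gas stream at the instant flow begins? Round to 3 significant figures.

The effusion rate of species i is ∝ p_i/√M_i ∝ n_i/√M_i.
So x_O₂ in the escaping gas = (n_O₂/√M_O₂) / Σ(n_i/√M_i)
= (1.73/√32.00) / (1.73/√32.00 + 0.671/√39.95) = 0.3058/(0.3058 + 0.1062) = 0.742.

0.742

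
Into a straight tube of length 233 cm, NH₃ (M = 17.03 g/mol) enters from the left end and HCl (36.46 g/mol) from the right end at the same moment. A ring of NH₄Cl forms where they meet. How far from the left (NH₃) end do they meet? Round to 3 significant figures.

In equal time, each gas travels a distance ∝ its rate ∝ 1/√M, so d_NH₃/d_HCl = √(M_HCl/M_NH₃) = √(36.46/17.03) = 1.463.
With d_NH₃ + d_HCl = 233 cm, d_HCl = 233/(1 + 1.463) = 94.59 cm.
d_NH₃ = 233 − 94.59 = 138 cm.

138 cm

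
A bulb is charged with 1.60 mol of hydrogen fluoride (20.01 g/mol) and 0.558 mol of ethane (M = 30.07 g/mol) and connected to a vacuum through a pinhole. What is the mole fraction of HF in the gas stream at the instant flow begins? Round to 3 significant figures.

Rate_i ∝ x_i/√M_i (Graham's law weighted by mole fraction), so the effusate composition follows n_i/√M_i.
Mole fraction of HF in the effusate = (n_HF/√M_HF) / (n_HF/√M_HF + n_C₂H₆/√M_C₂H₆)
= (1.60/√20.01) / (1.60/√20.01 + 0.558/√30.07) = 0.3577/(0.3577 + 0.1018) = 0.779.

0.779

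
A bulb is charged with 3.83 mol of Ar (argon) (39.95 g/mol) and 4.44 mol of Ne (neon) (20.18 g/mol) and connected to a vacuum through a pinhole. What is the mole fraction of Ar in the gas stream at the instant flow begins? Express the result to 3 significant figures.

The effusion rate of species i is ∝ p_i/√M_i ∝ n_i/√M_i.
So x_Ar in the escaping gas = (n_Ar/√M_Ar) / Σ(n_i/√M_i)
= (3.83/√39.95) / (3.83/√39.95 + 4.44/√20.18) = 0.6060/(0.6060 + 0.9884) = 0.380.

0.380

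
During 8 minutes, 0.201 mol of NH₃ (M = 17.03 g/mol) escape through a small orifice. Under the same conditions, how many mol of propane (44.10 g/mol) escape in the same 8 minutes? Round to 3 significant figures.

From Graham's law, rate_C₃H₈/rate_NH₃ = √(M_NH₃/M_C₃H₈) = √(17.03/44.10) = √0.3862 = 0.6214.
So the amount for C₃H₈ is 0.201 × 0.6214 = 0.125 mol.

0.125 mol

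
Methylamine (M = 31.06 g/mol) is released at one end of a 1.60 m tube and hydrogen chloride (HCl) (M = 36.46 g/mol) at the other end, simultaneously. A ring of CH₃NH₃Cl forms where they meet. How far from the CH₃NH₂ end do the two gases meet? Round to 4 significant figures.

In equal time, each gas travels a distance ∝ its rate ∝ 1/√M, so d_CH₃NH₂/d_HCl = √(M_HCl/M_CH₃NH₂) = √(36.46/31.06) = 1.083.
With d_CH₃NH₂ + d_HCl = 1.60 m, d_HCl = 1.60/(1 + 1.083) = 0.7680 m.
d_CH₃NH₂ = 1.60 − 0.7680 = 0.8320 m.

0.8320 m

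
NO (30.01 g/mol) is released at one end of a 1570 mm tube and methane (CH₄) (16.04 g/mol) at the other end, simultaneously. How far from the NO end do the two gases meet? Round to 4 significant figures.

Graham's law gives d_NO/d_CH₄ = rate_NO/rate_CH₄ = √(M_CH₄/M_NO) = √(16.04/30.01) = 0.7311.
With d_NO + d_CH₄ = 1570 mm, d_CH₄ = 1570/(1 + 0.7311) = 906.9 mm.
d_NO = 1570 − 906.9 = 663.1 mm.

663.1 mm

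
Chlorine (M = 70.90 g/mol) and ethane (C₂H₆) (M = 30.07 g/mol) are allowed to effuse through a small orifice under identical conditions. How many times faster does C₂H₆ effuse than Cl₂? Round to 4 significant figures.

1.536

Using Graham's law: rate_C₂H₆/rate_Cl₂ = √(M_Cl₂/M_C₂H₆) = √(70.90/30.07) = √2.358 = 1.536.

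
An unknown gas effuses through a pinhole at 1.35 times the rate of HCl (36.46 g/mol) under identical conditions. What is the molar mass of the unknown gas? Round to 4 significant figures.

From Graham's law, rate_X/rate_HCl = √(M_HCl/M_X).
1.35 = √(36.46/M_X)
M_X = 36.46 / 1.35² = 36.46 / 1.823 = 20.01 g/mol

20.01 g/mol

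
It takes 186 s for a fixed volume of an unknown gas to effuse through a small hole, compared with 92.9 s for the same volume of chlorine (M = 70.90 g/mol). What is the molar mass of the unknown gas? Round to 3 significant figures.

284 g/mol

From Graham's law, t_X/t_Cl₂ = √(M_X/M_Cl₂).
186/92.9 = 2.002 = √(M_X/70.90)
M_X = 70.90 × 2.002² = 70.90 × 4.009 = 284 g/mol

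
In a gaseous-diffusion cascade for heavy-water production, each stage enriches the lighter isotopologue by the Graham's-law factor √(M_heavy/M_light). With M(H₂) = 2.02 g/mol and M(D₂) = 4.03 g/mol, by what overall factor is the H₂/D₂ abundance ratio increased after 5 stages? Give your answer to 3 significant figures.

Each stage multiplies the ratio by α = √(4.03/2.02), so after 5 stages the overall factor is α^5 = (4.03/2.02)^(5/2).
= 1.99505^(5/2) = 5.62.

5.62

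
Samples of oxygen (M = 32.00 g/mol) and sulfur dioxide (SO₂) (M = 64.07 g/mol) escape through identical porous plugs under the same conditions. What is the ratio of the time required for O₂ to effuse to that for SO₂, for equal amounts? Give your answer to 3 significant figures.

0.707

By Graham's law, t_O₂/t_SO₂ = √(M_O₂/M_SO₂) = √(32.00/64.07) = √0.4995 = 0.707.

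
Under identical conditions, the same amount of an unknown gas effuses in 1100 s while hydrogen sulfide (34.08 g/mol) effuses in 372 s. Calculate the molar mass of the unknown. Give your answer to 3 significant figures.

Using Graham's law: t_X/t_H₂S = √(M_X/M_H₂S).
1100/372 = 2.957 = √(M_X/34.08)
M_X = 34.08 × 2.957² = 34.08 × 8.744 = 298 g/mol

298 g/mol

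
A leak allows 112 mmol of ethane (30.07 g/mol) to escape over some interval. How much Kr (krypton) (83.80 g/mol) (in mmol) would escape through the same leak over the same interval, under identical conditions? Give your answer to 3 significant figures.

67.1 mmol

Using Graham's law: rate_Kr/rate_C₂H₆ = √(M_C₂H₆/M_Kr) = √(30.07/83.80) = √0.3588 = 0.5990.
So the amount for Kr is 112 × 0.5990 = 67.1 mmol.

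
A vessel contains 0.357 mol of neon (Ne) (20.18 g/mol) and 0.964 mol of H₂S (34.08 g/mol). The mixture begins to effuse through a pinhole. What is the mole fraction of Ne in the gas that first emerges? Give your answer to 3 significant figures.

Effusion rate of each component ∝ n_i/√M_i (partial pressure × 1/√M).
So x_Ne in the escaping gas = (n_Ne/√M_Ne) / Σ(n_i/√M_i)
= (0.357/√20.18) / (0.357/√20.18 + 0.964/√34.08) = 0.07947/(0.07947 + 0.1651) = 0.325.

0.325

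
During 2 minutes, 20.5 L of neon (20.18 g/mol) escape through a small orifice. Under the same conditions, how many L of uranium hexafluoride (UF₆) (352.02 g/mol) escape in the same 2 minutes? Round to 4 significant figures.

From Graham's law, rate_UF₆/rate_Ne = √(M_Ne/M_UF₆) = √(20.18/352.02) = √0.05733 = 0.2394.
So the volume for UF₆ is 20.5 × 0.2394 = 4.908 L.

4.908 L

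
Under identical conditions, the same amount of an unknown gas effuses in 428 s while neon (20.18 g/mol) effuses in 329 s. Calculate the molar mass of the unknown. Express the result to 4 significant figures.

34.15 g/mol

Graham's law gives t_X/t_Ne = √(M_X/M_Ne).
428/329 = 1.301 = √(M_X/20.18)
M_X = 20.18 × 1.301² = 20.18 × 1.692 = 34.15 g/mol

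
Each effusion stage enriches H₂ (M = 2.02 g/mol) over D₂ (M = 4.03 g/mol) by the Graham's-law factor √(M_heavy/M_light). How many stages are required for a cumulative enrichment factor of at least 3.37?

With α = √(4.03/2.02) per stage, ln α = ½ ln(1.99505) = 0.3453.
Need α^N ≥ 3.37 ⇒ N ≥ ln(3.37) / ln α = 1.215 / 0.3453 = 3.52.
Rounding up, N = 4 stages.

4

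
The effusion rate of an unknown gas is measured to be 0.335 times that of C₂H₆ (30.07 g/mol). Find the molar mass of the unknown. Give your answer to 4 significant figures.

267.9 g/mol

Using Graham's law: rate_X/rate_C₂H₆ = √(M_C₂H₆/M_X).
0.335 = √(30.07/M_X)
M_X = 30.07 / 0.335² = 30.07 / 0.1122 = 267.9 g/mol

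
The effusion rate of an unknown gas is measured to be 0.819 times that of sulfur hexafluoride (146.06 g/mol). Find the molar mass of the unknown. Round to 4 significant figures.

Since effusion rate ∝ 1/√M, rate_X/rate_SF₆ = √(M_SF₆/M_X).
0.819 = √(146.06/M_X)
M_X = 146.06 / 0.819² = 146.06 / 0.6708 = 217.8 g/mol

217.8 g/mol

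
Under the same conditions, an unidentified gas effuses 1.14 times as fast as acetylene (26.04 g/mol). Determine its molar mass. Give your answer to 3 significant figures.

From Graham's law, rate_X/rate_C₂H₂ = √(M_C₂H₂/M_X).
1.14 = √(26.04/M_X)
M_X = 26.04 / 1.14² = 26.04 / 1.300 = 20.0 g/mol

20.0 g/mol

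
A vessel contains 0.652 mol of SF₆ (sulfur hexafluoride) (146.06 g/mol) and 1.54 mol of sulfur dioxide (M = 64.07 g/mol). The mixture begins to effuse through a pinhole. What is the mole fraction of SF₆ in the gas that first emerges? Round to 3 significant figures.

The effusion rate of species i is ∝ p_i/√M_i ∝ n_i/√M_i.
So x_SF₆ in the escaping gas = (n_SF₆/√M_SF₆) / Σ(n_i/√M_i)
= (0.652/√146.06) / (0.652/√146.06 + 1.54/√64.07) = 0.05395/(0.05395 + 0.1924) = 0.219.

0.219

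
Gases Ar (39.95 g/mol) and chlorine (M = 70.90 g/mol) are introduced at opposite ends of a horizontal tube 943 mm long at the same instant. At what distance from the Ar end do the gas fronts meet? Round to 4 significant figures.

538.7 mm

The fronts meet when d_Ar + d_Cl₂ = L with d_Ar/d_Cl₂ = √(M_Cl₂/M_Ar) (Graham's law). Here √(M_Cl₂/M_Ar) = √(70.90/39.95) = 1.332.
With d_Ar + d_Cl₂ = 943 mm, d_Cl₂ = 943/(1 + 1.332) = 404.3 mm.
d_Ar = 943 − 404.3 = 538.7 mm.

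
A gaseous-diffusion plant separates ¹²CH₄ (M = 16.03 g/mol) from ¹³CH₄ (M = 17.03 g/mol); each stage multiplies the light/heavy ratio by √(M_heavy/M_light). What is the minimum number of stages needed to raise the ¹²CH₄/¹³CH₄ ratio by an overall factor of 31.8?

Per stage α = (17.03/16.03)^(1/2) = 1.06238^0.5, giving ln α = 0.03026.
Need α^N ≥ 31.8 ⇒ N ≥ ln(31.8) / ln α = 3.459 / 0.03026 = 114.34.
Minimum whole number of stages: N = 115.

115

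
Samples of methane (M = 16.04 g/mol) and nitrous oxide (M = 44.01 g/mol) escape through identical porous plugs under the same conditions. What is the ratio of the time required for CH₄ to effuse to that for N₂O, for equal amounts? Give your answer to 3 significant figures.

0.604

Using Graham's law: t_CH₄/t_N₂O = √(M_CH₄/M_N₂O) = √(16.04/44.01) = √0.3645 = 0.604.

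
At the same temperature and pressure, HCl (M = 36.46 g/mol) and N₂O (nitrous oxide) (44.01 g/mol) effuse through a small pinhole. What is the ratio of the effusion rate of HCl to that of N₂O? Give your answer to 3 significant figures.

By Graham's law, rate_HCl/rate_N₂O = √(M_N₂O/M_HCl) = √(44.01/36.46) = √1.207 = 1.10.

1.10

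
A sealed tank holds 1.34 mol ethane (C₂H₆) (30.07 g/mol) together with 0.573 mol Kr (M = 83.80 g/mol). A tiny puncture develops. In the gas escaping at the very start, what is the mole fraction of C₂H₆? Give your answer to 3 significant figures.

Rate_i ∝ x_i/√M_i (Graham's law weighted by mole fraction), so the effusate composition follows n_i/√M_i.
So x_C₂H₆ in the escaping gas = (n_C₂H₆/√M_C₂H₆) / Σ(n_i/√M_i)
= (1.34/√30.07) / (1.34/√30.07 + 0.573/√83.80) = 0.2444/(0.2444 + 0.06259) = 0.796.

0.796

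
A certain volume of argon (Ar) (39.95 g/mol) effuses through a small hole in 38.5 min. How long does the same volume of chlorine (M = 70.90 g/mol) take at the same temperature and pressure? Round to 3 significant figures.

51.3 min

By Graham's law, t_Cl₂/t_Ar = √(M_Cl₂/M_Ar) = √(70.90/39.95) = √1.775 = 1.332.
So the time for Cl₂ is 38.5 × 1.332 = 51.3 min.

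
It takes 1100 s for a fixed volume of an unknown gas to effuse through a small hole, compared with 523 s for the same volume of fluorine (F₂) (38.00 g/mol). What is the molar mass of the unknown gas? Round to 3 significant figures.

168 g/mol

Using Graham's law: t_X/t_F₂ = √(M_X/M_F₂).
1100/523 = 2.103 = √(M_X/38.00)
M_X = 38.00 × 2.103² = 38.00 × 4.424 = 168 g/mol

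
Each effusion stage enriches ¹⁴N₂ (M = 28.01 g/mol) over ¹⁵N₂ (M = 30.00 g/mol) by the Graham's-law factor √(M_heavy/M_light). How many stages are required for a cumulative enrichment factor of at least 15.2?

Per stage α = (30.00/28.01)^(1/2) = 1.07105^0.5, giving ln α = 0.03432.
Need α^N ≥ 15.2 ⇒ N ≥ ln(15.2) / ln α = 2.721 / 0.03432 = 79.30.
Minimum whole number of stages: N = 80.

80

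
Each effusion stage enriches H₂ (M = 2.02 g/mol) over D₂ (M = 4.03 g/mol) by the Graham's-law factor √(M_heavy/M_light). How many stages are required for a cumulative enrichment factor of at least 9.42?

7

Per stage α = (4.03/2.02)^(1/2) = 1.99505^0.5, giving ln α = 0.3453.
Need α^N ≥ 9.42 ⇒ N ≥ ln(9.42) / ln α = 2.243 / 0.3453 = 6.49.
Minimum whole number of stages: N = 7.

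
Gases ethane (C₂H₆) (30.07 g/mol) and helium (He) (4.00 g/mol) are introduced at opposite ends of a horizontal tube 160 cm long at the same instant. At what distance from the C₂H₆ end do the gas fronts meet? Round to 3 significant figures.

42.8 cm

In equal time, each gas travels a distance ∝ its rate ∝ 1/√M, so d_C₂H₆/d_He = √(M_He/M_C₂H₆) = √(4.00/30.07) = 0.3647.
With d_C₂H₆ + d_He = 160 cm, d_He = 160/(1 + 0.3647) = 117.2 cm.
d_C₂H₆ = 160 − 117.2 = 42.8 cm.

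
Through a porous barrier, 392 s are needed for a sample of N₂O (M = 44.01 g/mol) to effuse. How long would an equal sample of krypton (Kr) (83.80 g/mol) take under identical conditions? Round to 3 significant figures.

541 s

From Graham's law, t_Kr/t_N₂O = √(M_Kr/M_N₂O) = √(83.80/44.01) = √1.904 = 1.380.
So the time for Kr is 392 × 1.380 = 541 s.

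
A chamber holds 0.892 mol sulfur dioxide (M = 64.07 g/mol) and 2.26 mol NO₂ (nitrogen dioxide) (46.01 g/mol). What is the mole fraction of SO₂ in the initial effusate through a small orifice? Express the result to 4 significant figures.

0.2506

Rate_i ∝ x_i/√M_i (Graham's law weighted by mole fraction), so the effusate composition follows n_i/√M_i.
Mole fraction of SO₂ in the effusate = (n_SO₂/√M_SO₂) / (n_SO₂/√M_SO₂ + n_NO₂/√M_NO₂)
= (0.892/√64.07) / (0.892/√64.07 + 2.26/√46.01) = 0.1114/(0.1114 + 0.3332) = 0.2506.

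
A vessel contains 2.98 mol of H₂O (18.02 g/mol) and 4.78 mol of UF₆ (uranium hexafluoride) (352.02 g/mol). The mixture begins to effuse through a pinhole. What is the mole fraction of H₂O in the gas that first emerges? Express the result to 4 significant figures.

The effusion rate of species i is ∝ p_i/√M_i ∝ n_i/√M_i.
x_H₂O(eff) = (n_H₂O/√M_H₂O) / (n_H₂O/√M_H₂O + n_UF₆/√M_UF₆)
= (2.98/√18.02) / (2.98/√18.02 + 4.78/√352.02) = 0.7020/(0.7020 + 0.2548) = 0.7337.

0.7337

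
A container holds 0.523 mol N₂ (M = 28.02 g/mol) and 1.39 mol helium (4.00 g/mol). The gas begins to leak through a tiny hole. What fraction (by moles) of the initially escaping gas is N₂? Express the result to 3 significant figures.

Rate_i ∝ x_i/√M_i (Graham's law weighted by mole fraction), so the effusate composition follows n_i/√M_i.
So x_N₂ in the escaping gas = (n_N₂/√M_N₂) / Σ(n_i/√M_i)
= (0.523/√28.02) / (0.523/√28.02 + 1.39/√4.00) = 0.09880/(0.09880 + 0.6950) = 0.124.

0.124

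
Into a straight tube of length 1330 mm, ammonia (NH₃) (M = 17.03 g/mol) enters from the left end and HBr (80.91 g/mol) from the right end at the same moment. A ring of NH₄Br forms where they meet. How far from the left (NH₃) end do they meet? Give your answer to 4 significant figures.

911.7 mm

Distances travelled in equal time are proportional to diffusion rates, so d_NH₃/d_HBr = √(M_HBr/M_NH₃) = √(80.91/17.03) = 2.180.
With d_NH₃ + d_HBr = 1330 mm, d_HBr = 1330/(1 + 2.180) = 418.3 mm.
d_NH₃ = 1330 − 418.3 = 911.7 mm.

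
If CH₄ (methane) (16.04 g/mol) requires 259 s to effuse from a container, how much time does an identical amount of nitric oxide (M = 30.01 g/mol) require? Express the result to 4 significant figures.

354.3 s

Using Graham's law: t_NO/t_CH₄ = √(M_NO/M_CH₄) = √(30.01/16.04) = √1.871 = 1.368.
So the time for NO is 259 × 1.368 = 354.3 s.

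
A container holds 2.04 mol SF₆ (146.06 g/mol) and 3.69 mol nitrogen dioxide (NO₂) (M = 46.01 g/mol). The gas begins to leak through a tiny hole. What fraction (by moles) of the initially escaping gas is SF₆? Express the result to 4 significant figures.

Effusion rate of each component ∝ n_i/√M_i (partial pressure × 1/√M).
So x_SF₆ in the escaping gas = (n_SF₆/√M_SF₆) / Σ(n_i/√M_i)
= (2.04/√146.06) / (2.04/√146.06 + 3.69/√46.01) = 0.1688/(0.1688 + 0.5440) = 0.2368.

0.2368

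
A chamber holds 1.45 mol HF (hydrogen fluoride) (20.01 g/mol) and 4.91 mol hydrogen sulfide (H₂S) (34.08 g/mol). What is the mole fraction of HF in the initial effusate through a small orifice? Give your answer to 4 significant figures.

Rate_i ∝ x_i/√M_i (Graham's law weighted by mole fraction), so the effusate composition follows n_i/√M_i.
x_HF(eff) = (n_HF/√M_HF) / (n_HF/√M_HF + n_H₂S/√M_H₂S)
= (1.45/√20.01) / (1.45/√20.01 + 4.91/√34.08) = 0.3241/(0.3241 + 0.8411) = 0.2782.

0.2782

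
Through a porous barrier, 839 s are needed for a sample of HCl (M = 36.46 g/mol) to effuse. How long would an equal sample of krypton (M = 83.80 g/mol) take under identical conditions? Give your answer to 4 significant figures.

1272 s

Using Graham's law: t_Kr/t_HCl = √(M_Kr/M_HCl) = √(83.80/36.46) = √2.298 = 1.516.
So the time for Kr is 839 × 1.516 = 1272 s.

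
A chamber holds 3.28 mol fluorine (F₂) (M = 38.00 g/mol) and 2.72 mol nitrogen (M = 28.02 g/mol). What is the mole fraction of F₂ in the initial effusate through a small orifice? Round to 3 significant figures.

The effusion rate of species i is ∝ p_i/√M_i ∝ n_i/√M_i.
So x_F₂ in the escaping gas = (n_F₂/√M_F₂) / Σ(n_i/√M_i)
= (3.28/√38.00) / (3.28/√38.00 + 2.72/√28.02) = 0.5321/(0.5321 + 0.5138) = 0.509.

0.509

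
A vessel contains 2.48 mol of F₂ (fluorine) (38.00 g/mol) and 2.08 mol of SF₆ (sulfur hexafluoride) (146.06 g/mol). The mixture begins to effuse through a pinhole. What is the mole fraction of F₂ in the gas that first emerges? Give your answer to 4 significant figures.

0.7004

Each component's effusion rate ∝ (its partial pressure)·(1/√M) ∝ n_i/√M_i.
So x_F₂ in the escaping gas = (n_F₂/√M_F₂) / Σ(n_i/√M_i)
= (2.48/√38.00) / (2.48/√38.00 + 2.08/√146.06) = 0.4023/(0.4023 + 0.1721) = 0.7004.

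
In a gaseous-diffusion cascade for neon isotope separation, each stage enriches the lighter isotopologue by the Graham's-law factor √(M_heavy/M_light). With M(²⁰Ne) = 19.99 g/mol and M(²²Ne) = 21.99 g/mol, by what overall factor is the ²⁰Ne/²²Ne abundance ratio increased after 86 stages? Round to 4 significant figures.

The single-stage factor is √(M_heavy/M_light), so 86 stages give [√(21.99/19.99)]^86 = (21.99/19.99)^(86/2).
= 1.10005^43 = 60.36.

60.36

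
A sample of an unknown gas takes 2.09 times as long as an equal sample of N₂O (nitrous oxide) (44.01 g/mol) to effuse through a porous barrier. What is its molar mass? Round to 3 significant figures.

192 g/mol

Graham's law gives t_X/t_N₂O = √(M_X/M_N₂O).
2.09 = √(M_X/44.01)
M_X = 44.01 × 2.09² = 44.01 × 4.368 = 192 g/mol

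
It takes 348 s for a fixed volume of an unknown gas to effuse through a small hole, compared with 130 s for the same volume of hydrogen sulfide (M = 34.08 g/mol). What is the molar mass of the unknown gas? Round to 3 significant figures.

244 g/mol

Since effusion rate ∝ 1/√M, t_X/t_H₂S = √(M_X/M_H₂S).
348/130 = 2.677 = √(M_X/34.08)
M_X = 34.08 × 2.677² = 34.08 × 7.166 = 244 g/mol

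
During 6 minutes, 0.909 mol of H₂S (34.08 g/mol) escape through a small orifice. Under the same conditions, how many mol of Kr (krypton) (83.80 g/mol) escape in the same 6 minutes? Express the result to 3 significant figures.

By Graham's law, rate_Kr/rate_H₂S = √(M_H₂S/M_Kr) = √(34.08/83.80) = √0.4067 = 0.6377.
So the amount for Kr is 0.909 × 0.6377 = 0.580 mol.

0.580 mol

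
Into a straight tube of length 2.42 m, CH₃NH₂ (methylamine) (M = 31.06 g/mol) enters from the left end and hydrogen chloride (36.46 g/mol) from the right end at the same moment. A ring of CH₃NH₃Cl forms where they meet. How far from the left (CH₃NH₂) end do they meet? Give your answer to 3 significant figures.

1.26 m

Graham's law gives d_CH₃NH₂/d_HCl = rate_CH₃NH₂/rate_HCl = √(M_HCl/M_CH₃NH₂) = √(36.46/31.06) = 1.083.
With d_CH₃NH₂ + d_HCl = 2.42 m, d_HCl = 2.42/(1 + 1.083) = 1.162 m.
d_CH₃NH₂ = 2.42 − 1.162 = 1.26 m.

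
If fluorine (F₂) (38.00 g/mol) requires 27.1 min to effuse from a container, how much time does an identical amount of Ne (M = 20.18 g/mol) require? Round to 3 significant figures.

19.7 min

From Graham's law, t_Ne/t_F₂ = √(M_Ne/M_F₂) = √(20.18/38.00) = √0.5311 = 0.7287.
So the time for Ne is 27.1 × 0.7287 = 19.7 min.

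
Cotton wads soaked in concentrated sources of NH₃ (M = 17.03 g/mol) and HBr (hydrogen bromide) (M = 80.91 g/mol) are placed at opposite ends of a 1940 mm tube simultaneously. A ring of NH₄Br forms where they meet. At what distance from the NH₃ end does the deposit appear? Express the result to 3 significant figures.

In equal time, each gas travels a distance ∝ its rate ∝ 1/√M, so d_NH₃/d_HBr = √(M_HBr/M_NH₃) = √(80.91/17.03) = 2.180.
With d_NH₃ + d_HBr = 1940 mm, d_HBr = 1940/(1 + 2.180) = 610.1 mm.
d_NH₃ = 1940 − 610.1 = 1330 mm.

1330 mm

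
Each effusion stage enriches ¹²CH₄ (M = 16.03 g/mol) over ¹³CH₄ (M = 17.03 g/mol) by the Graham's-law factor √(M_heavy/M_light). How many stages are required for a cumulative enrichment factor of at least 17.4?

With α = √(17.03/16.03) per stage, ln α = ½ ln(1.06238) = 0.03026.
Need α^N ≥ 17.4 ⇒ N ≥ ln(17.4) / ln α = 2.856 / 0.03026 = 94.41.
So at least 95 stages are needed.

95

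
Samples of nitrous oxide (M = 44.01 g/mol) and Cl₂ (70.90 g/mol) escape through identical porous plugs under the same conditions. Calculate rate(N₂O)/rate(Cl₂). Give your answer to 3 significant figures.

By Graham's law, rate_N₂O/rate_Cl₂ = √(M_Cl₂/M_N₂O) = √(70.90/44.01) = √1.611 = 1.27.

1.27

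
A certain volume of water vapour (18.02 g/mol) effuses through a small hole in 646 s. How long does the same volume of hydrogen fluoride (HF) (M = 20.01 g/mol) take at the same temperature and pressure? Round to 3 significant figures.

From Graham's law, t_HF/t_H₂O = √(M_HF/M_H₂O) = √(20.01/18.02) = √1.110 = 1.054.
So the time for HF is 646 × 1.054 = 681 s.

681 s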